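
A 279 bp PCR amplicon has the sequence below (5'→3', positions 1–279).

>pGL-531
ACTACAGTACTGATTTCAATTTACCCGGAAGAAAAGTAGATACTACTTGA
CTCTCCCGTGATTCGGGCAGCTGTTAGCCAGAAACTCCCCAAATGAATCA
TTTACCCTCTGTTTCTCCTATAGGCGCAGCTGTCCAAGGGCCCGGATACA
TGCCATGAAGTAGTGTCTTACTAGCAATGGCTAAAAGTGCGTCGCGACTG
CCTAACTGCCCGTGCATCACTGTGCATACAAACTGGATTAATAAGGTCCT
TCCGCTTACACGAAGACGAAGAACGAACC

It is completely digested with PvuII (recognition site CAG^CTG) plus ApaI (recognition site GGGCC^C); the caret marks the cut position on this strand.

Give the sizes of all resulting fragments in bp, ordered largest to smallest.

137, 70, 59, 13 bp

PvuII sites (CAGCTG) start at positions 68, 127.
PvuII cuts after base 3 of each site, so after positions 70, 129.
The ApaI site (GGGCCC) starts at position 138.
ApaI cuts after base 5 of each site (before the last base), so after position 142.
Combined cut positions: 70, 129, 142.
Linear molecule, 3 cuts → 4 fragments:
  1–70 → 70 bp
  71–129 → 59 bp
  130–142 → 13 bp
  143–279 → 137 bp
Sorted largest to smallest: 137, 70, 59, 13 bp.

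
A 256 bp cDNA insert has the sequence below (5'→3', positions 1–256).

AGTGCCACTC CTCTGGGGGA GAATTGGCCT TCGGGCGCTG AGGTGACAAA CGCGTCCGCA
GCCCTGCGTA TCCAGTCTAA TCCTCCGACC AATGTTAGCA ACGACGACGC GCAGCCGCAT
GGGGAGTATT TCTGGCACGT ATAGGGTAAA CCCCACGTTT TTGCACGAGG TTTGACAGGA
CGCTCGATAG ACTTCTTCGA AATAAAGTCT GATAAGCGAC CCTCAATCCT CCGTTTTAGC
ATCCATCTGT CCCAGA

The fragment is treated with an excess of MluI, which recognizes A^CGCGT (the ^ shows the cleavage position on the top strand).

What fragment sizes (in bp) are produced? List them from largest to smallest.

The MluI site (ACGCGT) starts at position 50.
MluI cuts after the first base of each site, so after position 50.
Linear molecule, 1 cut → 2 fragments:
  1–50 → 50 bp
  51–256 → 206 bp
Sorted largest to smallest: 206, 50 bp.

206, 50 bp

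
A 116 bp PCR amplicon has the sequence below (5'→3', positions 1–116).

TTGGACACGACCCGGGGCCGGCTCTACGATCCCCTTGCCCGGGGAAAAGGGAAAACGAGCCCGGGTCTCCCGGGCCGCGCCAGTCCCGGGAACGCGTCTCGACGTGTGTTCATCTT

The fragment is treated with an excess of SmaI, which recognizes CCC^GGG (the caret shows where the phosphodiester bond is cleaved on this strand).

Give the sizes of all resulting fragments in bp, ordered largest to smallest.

29, 27, 22, 16, 13, 9 bp

SmaI sites (CCCGGG) start at positions 11, 38, 60, 69, 85.
SmaI cuts after base 3 of each site, so after positions 13, 40, 62, 71, 87.
Linear molecule, 5 cuts → 6 fragments:
  1–13 → 13 bp
  14–40 → 27 bp
  41–62 → 22 bp
  63–71 → 9 bp
  72–87 → 16 bp
  88–116 → 29 bp
Sorted largest to smallest: 29, 27, 22, 16, 13, 9 bp.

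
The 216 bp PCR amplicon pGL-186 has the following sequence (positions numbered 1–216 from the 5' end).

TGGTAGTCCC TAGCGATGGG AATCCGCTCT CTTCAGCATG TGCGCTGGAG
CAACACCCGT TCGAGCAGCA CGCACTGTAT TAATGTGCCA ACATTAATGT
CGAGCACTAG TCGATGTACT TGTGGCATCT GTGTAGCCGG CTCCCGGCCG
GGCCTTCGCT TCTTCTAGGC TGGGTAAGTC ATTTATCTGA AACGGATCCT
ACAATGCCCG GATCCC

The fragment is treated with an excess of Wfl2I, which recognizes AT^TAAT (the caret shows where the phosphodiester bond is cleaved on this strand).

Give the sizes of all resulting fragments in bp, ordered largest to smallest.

122, 80, 14 bp

Wfl2I sites (ATTAAT) start at positions 79, 93.
Wfl2I cuts after base 2 of each site, so after positions 80, 94.
Linear molecule, 2 cuts → 3 fragments:
  1–80 → 80 bp
  81–94 → 14 bp
  95–216 → 122 bp
Sorted largest to smallest: 122, 80, 14 bp.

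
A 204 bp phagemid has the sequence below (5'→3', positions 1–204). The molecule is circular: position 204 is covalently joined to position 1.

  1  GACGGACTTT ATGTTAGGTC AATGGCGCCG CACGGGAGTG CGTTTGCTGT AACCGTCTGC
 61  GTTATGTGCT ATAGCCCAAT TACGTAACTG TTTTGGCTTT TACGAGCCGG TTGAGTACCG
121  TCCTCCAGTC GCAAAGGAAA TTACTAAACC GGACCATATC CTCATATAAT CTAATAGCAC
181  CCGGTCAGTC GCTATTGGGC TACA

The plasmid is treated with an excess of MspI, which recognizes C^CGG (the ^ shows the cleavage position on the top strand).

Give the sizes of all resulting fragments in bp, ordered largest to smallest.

130, 42, 32 bp

MspI sites (CCGG) start at positions 107, 149, 181.
MspI cuts after the first base of each site, so after positions 107, 149, 181.
Circular molecule, 3 cuts → 3 fragments:
  108–149 → 42 bp
  150–181 → 32 bp
  182–204 then 1–107 → 23 + 107 = 130 bp
Sorted largest to smallest: 130, 42, 32 bp.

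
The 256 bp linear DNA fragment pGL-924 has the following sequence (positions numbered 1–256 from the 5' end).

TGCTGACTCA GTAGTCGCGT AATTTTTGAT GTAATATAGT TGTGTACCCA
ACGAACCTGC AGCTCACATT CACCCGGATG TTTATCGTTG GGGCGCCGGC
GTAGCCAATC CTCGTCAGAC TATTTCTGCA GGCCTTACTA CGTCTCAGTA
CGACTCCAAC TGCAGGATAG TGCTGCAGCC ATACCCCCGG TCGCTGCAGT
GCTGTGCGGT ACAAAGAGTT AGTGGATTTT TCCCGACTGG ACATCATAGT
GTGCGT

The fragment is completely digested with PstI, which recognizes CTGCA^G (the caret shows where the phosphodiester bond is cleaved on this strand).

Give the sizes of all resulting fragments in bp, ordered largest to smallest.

PstI sites (CTGCAG) start at positions 57, 126, 160, 173, 194.
PstI cuts after base 5 of each site (before the last base), so after positions 61, 130, 164, 177, 198.
Linear molecule, 5 cuts → 6 fragments:
  1–61 → 61 bp
  62–130 → 69 bp
  131–164 → 34 bp
  165–177 → 13 bp
  178–198 → 21 bp
  199–256 → 58 bp
Sorted largest to smallest: 69, 61, 58, 34, 21, 13 bp.

69, 61, 58, 34, 21, 13 bp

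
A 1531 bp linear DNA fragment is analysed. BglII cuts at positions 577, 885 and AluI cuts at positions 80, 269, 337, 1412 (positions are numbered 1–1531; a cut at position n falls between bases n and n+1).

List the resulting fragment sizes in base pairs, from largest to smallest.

Combined cut positions (sorted): 80, 269, 337, 577, 885, 1412.
Linear molecule, 6 cuts → 7 fragments:
  80 − 0 = 80 bp
  269 − 80 = 189 bp
  337 − 269 = 68 bp
  577 − 337 = 240 bp
  885 − 577 = 308 bp
  1412 − 885 = 527 bp
  1531 − 1412 = 119 bp
Sorted largest to smallest: 527, 308, 240, 189, 119, 80, 68 bp.

527, 308, 240, 189, 119, 80, 68 bp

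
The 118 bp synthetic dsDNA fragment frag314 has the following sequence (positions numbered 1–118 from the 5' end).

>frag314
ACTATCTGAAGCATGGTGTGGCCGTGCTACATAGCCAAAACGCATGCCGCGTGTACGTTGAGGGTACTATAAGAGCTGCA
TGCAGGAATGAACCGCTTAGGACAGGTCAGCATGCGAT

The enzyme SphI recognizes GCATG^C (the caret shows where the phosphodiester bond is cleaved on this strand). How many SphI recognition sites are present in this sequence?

GCATGC occurs starting at positions 42, 78, 110.
SphI cuts at 3 sites.

3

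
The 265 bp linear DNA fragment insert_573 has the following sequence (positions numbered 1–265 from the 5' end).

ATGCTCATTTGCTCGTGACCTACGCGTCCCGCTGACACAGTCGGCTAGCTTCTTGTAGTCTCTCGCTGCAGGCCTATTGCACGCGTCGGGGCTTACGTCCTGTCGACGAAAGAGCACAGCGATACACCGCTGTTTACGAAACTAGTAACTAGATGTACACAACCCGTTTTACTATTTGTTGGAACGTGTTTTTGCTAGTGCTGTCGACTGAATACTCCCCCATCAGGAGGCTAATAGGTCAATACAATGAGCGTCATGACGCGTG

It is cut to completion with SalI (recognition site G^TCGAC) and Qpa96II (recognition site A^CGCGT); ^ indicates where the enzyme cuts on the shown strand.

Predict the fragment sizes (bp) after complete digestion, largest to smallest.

101, 59, 56, 22, 21, 6 bp

SalI sites (GTCGAC) start at positions 102, 203.
SalI cuts after the first base of each site, so after positions 102, 203.
Qpa96II sites (ACGCGT) start at positions 22, 81, 259.
Qpa96II cuts after the first base of each site, so after positions 22, 81, 259.
Combined cut positions: 22, 81, 102, 203, 259.
Linear molecule, 5 cuts → 6 fragments:
  1–22 → 22 bp
  23–81 → 59 bp
  82–102 → 21 bp
  103–203 → 101 bp
  204–259 → 56 bp
  260–265 → 6 bp
Sorted largest to smallest: 101, 59, 56, 22, 21, 6 bp.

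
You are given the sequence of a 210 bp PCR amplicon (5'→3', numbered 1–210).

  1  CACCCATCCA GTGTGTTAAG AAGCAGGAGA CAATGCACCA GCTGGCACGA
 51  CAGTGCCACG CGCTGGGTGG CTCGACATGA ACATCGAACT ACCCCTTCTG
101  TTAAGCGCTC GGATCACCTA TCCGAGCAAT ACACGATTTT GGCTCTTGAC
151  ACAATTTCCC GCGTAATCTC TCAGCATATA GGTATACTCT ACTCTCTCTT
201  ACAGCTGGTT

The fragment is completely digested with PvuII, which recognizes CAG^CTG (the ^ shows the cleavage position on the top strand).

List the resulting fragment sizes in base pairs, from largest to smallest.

PvuII sites (CAGCTG) start at positions 39, 202.
PvuII cuts after base 3 of each site, so after positions 41, 204.
Linear molecule, 2 cuts → 3 fragments:
  1–41 → 41 bp
  42–204 → 163 bp
  205–210 → 6 bp
Sorted largest to smallest: 163, 41, 6 bp.

163, 41, 6 bp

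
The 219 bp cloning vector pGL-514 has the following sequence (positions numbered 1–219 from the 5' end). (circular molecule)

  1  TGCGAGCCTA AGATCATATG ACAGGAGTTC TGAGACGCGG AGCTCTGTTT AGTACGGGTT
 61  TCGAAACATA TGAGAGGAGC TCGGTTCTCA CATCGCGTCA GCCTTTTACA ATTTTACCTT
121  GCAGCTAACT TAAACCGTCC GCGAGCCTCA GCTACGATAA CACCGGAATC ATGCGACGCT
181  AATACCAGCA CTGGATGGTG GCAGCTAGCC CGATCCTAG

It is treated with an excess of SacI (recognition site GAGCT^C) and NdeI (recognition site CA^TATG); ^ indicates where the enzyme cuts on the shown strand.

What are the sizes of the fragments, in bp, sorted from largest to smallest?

154, 28, 24, 13 bp

SacI sites (GAGCTC) start at positions 40, 77.
SacI cuts after base 5 of each site (before the last base), so after positions 44, 81.
NdeI sites (CATATG) start at positions 15, 67.
NdeI cuts after base 2 of each site, so after positions 16, 68.
Combined cut positions: 16, 44, 68, 81.
Circular molecule, 4 cuts → 4 fragments:
  17–44 → 28 bp
  45–68 → 24 bp
  69–81 → 13 bp
  82–219 then 1–16 → 138 + 16 = 154 bp
Sorted largest to smallest: 154, 28, 24, 13 bp.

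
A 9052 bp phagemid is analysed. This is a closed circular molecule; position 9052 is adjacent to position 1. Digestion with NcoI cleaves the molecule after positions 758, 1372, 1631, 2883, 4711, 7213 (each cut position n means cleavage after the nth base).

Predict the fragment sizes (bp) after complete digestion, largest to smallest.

2597, 2502, 1828, 1252, 614, 259 bp

Circular molecule, 6 cuts → 6 fragments:
  1372 − 758 = 614 bp
  1631 − 1372 = 259 bp
  2883 − 1631 = 1252 bp
  4711 − 2883 = 1828 bp
  7213 − 4711 = 2502 bp
  wrap: 9052 − 7213 + 758 = 2597 bp
Sorted largest to smallest: 2597, 2502, 1828, 1252, 614, 259 bp.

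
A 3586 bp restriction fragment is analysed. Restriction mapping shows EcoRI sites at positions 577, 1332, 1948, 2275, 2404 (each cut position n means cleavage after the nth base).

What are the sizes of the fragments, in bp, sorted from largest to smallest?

1182, 755, 616, 577, 327, 129 bp

Linear molecule, 5 cuts → 6 fragments:
  577 − 0 = 577 bp
  1332 − 577 = 755 bp
  1948 − 1332 = 616 bp
  2275 − 1948 = 327 bp
  2404 − 2275 = 129 bp
  3586 − 2404 = 1182 bp
Sorted largest to smallest: 1182, 755, 616, 577, 327, 129 bp.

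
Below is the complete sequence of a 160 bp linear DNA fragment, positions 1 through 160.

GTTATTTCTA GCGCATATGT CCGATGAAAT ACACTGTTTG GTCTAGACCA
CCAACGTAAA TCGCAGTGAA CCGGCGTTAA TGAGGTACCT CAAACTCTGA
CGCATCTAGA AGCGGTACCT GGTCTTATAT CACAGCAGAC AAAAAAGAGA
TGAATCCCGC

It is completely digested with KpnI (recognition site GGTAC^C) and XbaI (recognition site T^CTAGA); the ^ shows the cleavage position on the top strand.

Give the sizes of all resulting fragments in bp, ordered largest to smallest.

KpnI sites (GGTACC) start at positions 84, 114.
KpnI cuts after base 5 of each site (before the last base), so after positions 88, 118.
XbaI sites (TCTAGA) start at positions 42, 105.
XbaI cuts after the first base of each site, so after positions 42, 105.
Combined cut positions: 42, 88, 105, 118.
Linear molecule, 4 cuts → 5 fragments:
  1–42 → 42 bp
  43–88 → 46 bp
  89–105 → 17 bp
  106–118 → 13 bp
  119–160 → 42 bp
Sorted largest to smallest: 46, 42, 42, 17, 13 bp.

46, 42, 42, 17, 13 bp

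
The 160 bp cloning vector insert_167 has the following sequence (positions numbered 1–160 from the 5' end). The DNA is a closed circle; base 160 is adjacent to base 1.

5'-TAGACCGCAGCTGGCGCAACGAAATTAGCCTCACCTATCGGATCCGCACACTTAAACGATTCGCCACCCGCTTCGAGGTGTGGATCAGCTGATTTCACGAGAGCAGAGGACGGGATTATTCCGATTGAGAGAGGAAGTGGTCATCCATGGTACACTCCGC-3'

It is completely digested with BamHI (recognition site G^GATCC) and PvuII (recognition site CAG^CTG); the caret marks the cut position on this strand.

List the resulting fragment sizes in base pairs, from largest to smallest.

82, 48, 30 bp

The BamHI site (GGATCC) starts at position 40.
BamHI cuts after the first base of each site, so after position 40.
PvuII sites (CAGCTG) start at positions 8, 86.
PvuII cuts after base 3 of each site, so after positions 10, 88.
Combined cut positions: 10, 40, 88.
Circular molecule, 3 cuts → 3 fragments:
  11–40 → 30 bp
  41–88 → 48 bp
  89–160 then 1–10 → 72 + 10 = 82 bp
Sorted largest to smallest: 82, 48, 30 bp.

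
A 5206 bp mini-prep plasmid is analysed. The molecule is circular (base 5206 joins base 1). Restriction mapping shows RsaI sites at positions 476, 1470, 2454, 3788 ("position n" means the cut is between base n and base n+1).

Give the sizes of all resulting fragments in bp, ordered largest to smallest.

1894, 1334, 994, 984 bp

Circular molecule, 4 cuts → 4 fragments:
  1470 − 476 = 994 bp
  2454 − 1470 = 984 bp
  3788 − 2454 = 1334 bp
  wrap: 5206 − 3788 + 476 = 1894 bp
Sorted largest to smallest: 1894, 1334, 994, 984 bp.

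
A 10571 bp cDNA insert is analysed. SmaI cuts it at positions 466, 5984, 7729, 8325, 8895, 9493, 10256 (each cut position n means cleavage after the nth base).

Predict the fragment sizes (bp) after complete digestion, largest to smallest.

5518, 1745, 763, 598, 596, 570, 466, 315 bp

Linear molecule, 7 cuts → 8 fragments:
  466 − 0 = 466 bp
  5984 − 466 = 5518 bp
  7729 − 5984 = 1745 bp
  8325 − 7729 = 596 bp
  8895 − 8325 = 570 bp
  9493 − 8895 = 598 bp
  10256 − 9493 = 763 bp
  10571 − 10256 = 315 bp
Sorted largest to smallest: 5518, 1745, 763, 598, 596, 570, 466, 315 bp.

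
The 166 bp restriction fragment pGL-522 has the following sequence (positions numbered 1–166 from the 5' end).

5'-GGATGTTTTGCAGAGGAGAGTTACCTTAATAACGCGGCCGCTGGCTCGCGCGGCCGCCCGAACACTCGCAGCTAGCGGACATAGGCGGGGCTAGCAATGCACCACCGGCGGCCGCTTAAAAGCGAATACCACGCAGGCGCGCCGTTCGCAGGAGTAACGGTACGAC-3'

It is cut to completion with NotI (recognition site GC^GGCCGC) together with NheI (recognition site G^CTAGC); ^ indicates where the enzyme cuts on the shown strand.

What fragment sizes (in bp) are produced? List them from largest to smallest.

57, 35, 20, 19, 19, 16 bp

NotI sites (GCGGCCGC) start at positions 34, 50, 108.
NotI cuts after base 2 of each site, so after positions 35, 51, 109.
NheI sites (GCTAGC) start at positions 71, 90.
NheI cuts after the first base of each site, so after positions 71, 90.
Combined cut positions: 35, 51, 71, 90, 109.
Linear molecule, 5 cuts → 6 fragments:
  1–35 → 35 bp
  36–51 → 16 bp
  52–71 → 20 bp
  72–90 → 19 bp
  91–109 → 19 bp
  110–166 → 57 bp
Sorted largest to smallest: 57, 35, 20, 19, 19, 16 bp.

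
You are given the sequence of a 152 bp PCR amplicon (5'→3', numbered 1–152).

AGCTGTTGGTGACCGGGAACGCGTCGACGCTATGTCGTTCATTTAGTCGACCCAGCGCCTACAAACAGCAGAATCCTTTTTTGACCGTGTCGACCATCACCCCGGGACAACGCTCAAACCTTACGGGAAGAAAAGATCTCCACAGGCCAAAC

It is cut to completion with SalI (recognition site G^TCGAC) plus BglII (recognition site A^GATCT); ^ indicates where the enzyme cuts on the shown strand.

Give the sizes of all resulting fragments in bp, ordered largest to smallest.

SalI sites (GTCGAC) start at positions 23, 46, 89.
SalI cuts after the first base of each site, so after positions 23, 46, 89.
The BglII site (AGATCT) starts at position 134.
BglII cuts after the first base of each site, so after position 134.
Combined cut positions: 23, 46, 89, 134.
Linear molecule, 4 cuts → 5 fragments:
  1–23 → 23 bp
  24–46 → 23 bp
  47–89 → 43 bp
  90–134 → 45 bp
  135–152 → 18 bp
Sorted largest to smallest: 45, 43, 23, 23, 18 bp.

45, 43, 23, 23, 18 bp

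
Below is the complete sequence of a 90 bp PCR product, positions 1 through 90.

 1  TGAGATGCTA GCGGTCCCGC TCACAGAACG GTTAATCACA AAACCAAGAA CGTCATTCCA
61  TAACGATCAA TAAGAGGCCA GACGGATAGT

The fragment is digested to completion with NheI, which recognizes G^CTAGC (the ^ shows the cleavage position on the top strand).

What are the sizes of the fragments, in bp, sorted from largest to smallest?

The NheI site (GCTAGC) starts at position 7.
NheI cuts after the first base of each site, so after position 7.
Linear molecule, 1 cut → 2 fragments:
  1–7 → 7 bp
  8–90 → 83 bp
Sorted largest to smallest: 83, 7 bp.

83, 7 bp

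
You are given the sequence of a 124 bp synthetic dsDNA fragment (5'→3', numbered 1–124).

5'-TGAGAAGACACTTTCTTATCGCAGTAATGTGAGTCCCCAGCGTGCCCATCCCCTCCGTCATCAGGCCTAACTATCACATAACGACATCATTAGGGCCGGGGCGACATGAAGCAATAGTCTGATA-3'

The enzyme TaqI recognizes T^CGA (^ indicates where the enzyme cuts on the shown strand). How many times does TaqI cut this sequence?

No occurrence of TCGA is present in the sequence.
TaqI does not cut: 0 sites.

0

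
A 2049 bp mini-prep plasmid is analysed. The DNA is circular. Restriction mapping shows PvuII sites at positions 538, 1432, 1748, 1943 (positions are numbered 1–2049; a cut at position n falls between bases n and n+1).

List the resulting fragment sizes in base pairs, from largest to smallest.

894, 644, 316, 195 bp

Circular molecule, 4 cuts → 4 fragments:
  1432 − 538 = 894 bp
  1748 − 1432 = 316 bp
  1943 − 1748 = 195 bp
  wrap: 2049 − 1943 + 538 = 644 bp
Sorted largest to smallest: 894, 644, 316, 195 bp.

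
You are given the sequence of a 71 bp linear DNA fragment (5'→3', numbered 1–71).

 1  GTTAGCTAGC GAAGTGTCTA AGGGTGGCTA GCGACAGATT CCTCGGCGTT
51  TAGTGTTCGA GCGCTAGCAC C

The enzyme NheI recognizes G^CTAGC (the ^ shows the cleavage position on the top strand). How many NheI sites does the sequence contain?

3

GCTAGC occurs starting at positions 5, 27, 63.
NheI cuts at 3 sites.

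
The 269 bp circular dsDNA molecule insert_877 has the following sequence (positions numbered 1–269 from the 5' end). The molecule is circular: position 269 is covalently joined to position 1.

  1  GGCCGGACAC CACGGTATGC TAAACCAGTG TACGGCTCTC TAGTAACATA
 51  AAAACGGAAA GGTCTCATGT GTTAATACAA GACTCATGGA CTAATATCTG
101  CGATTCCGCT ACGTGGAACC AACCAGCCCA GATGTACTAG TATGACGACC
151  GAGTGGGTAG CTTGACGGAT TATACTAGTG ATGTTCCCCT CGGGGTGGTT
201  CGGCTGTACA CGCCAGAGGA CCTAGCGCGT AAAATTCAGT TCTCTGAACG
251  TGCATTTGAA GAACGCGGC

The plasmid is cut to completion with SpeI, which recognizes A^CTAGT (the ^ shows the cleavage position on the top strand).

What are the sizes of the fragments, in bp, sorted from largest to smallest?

231, 38 bp

SpeI sites (ACTAGT) start at positions 136, 174.
SpeI cuts after the first base of each site, so after positions 136, 174.
Circular molecule, 2 cuts → 2 fragments:
  137–174 → 38 bp
  175–269 then 1–136 → 95 + 136 = 231 bp
Sorted largest to smallest: 231, 38 bp.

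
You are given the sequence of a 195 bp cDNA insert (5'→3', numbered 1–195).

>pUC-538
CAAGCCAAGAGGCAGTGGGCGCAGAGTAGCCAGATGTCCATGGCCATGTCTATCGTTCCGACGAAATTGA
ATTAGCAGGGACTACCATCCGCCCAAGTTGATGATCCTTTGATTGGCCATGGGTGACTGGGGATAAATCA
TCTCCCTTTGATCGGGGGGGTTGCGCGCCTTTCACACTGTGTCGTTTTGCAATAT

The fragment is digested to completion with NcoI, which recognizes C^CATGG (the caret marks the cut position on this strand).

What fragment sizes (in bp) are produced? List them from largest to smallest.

NcoI sites (CCATGG) start at positions 38, 117.
NcoI cuts after the first base of each site, so after positions 38, 117.
Linear molecule, 2 cuts → 3 fragments:
  1–38 → 38 bp
  39–117 → 79 bp
  118–195 → 78 bp
Sorted largest to smallest: 79, 78, 38 bp.

79, 78, 38 bp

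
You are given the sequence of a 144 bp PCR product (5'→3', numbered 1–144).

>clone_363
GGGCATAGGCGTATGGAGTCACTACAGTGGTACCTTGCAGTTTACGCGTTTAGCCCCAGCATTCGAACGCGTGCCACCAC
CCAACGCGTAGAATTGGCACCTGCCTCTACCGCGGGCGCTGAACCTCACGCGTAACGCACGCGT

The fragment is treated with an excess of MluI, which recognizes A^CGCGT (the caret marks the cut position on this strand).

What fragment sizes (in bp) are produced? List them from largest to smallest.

44, 44, 23, 17, 11, 5 bp

MluI sites (ACGCGT) start at positions 44, 67, 84, 128, 139.
MluI cuts after the first base of each site, so after positions 44, 67, 84, 128, 139.
Linear molecule, 5 cuts → 6 fragments:
  1–44 → 44 bp
  45–67 → 23 bp
  68–84 → 17 bp
  85–128 → 44 bp
  129–139 → 11 bp
  140–144 → 5 bp
Sorted largest to smallest: 44, 44, 23, 17, 11, 5 bp.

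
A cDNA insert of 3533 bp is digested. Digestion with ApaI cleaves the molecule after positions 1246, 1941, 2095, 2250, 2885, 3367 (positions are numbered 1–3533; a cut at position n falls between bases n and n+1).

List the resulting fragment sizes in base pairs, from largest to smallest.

1246, 695, 635, 482, 166, 155, 154 bp

Linear molecule, 6 cuts → 7 fragments:
  1246 − 0 = 1246 bp
  1941 − 1246 = 695 bp
  2095 − 1941 = 154 bp
  2250 − 2095 = 155 bp
  2885 − 2250 = 635 bp
  3367 − 2885 = 482 bp
  3533 − 3367 = 166 bp
Sorted largest to smallest: 1246, 695, 635, 482, 166, 155, 154 bp.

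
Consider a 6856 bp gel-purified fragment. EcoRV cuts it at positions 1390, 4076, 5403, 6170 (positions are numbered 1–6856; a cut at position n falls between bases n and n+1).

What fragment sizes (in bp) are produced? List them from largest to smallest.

Linear molecule, 4 cuts → 5 fragments:
  1390 − 0 = 1390 bp
  4076 − 1390 = 2686 bp
  5403 − 4076 = 1327 bp
  6170 − 5403 = 767 bp
  6856 − 6170 = 686 bp
Sorted largest to smallest: 2686, 1390, 1327, 767, 686 bp.

2686, 1390, 1327, 767, 686 bp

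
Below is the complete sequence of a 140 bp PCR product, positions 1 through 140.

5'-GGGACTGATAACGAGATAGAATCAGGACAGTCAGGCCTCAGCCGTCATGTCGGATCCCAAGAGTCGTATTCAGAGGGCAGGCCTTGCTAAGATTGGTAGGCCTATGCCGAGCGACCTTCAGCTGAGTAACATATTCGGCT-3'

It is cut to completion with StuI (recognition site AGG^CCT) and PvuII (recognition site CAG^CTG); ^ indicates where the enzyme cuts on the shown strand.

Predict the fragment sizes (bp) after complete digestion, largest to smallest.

StuI sites (AGGCCT) start at positions 33, 79, 98.
StuI cuts after base 3 of each site, so after positions 35, 81, 100.
The PvuII site (CAGCTG) starts at position 119.
PvuII cuts after base 3 of each site, so after position 121.
Combined cut positions: 35, 81, 100, 121.
Linear molecule, 4 cuts → 5 fragments:
  1–35 → 35 bp
  36–81 → 46 bp
  82–100 → 19 bp
  101–121 → 21 bp
  122–140 → 19 bp
Sorted largest to smallest: 46, 35, 21, 19, 19 bp.

46, 35, 21, 19, 19 bp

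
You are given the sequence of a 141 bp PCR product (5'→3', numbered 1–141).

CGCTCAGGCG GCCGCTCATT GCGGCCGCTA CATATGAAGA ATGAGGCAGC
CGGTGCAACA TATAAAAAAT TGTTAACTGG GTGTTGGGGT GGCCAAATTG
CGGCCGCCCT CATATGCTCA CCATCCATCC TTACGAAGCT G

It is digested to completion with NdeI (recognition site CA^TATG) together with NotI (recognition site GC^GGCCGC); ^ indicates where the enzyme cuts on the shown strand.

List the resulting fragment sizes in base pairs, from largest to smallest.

69, 29, 13, 11, 10, 9 bp

NdeI sites (CATATG) start at positions 31, 111.
NdeI cuts after base 2 of each site, so after positions 32, 112.
NotI sites (GCGGCCGC) start at positions 8, 21, 100.
NotI cuts after base 2 of each site, so after positions 9, 22, 101.
Combined cut positions: 9, 22, 32, 101, 112.
Linear molecule, 5 cuts → 6 fragments:
  1–9 → 9 bp
  10–22 → 13 bp
  23–32 → 10 bp
  33–101 → 69 bp
  102–112 → 11 bp
  113–141 → 29 bp
Sorted largest to smallest: 69, 29, 13, 11, 10, 9 bp.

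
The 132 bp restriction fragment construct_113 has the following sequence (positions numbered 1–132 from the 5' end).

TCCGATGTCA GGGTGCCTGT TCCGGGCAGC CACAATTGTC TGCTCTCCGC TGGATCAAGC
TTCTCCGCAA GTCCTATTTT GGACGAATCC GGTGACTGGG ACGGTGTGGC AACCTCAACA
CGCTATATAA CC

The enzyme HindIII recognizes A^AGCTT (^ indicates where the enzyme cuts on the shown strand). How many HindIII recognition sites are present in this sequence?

AAGCTT occurs starting at position 57.
HindIII cuts at 1 site.

1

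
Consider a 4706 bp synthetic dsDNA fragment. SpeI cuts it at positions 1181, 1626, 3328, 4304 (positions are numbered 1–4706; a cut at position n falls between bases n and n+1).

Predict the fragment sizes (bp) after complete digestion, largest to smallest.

Linear molecule, 4 cuts → 5 fragments:
  1181 − 0 = 1181 bp
  1626 − 1181 = 445 bp
  3328 − 1626 = 1702 bp
  4304 − 3328 = 976 bp
  4706 − 4304 = 402 bp
Sorted largest to smallest: 1702, 1181, 976, 445, 402 bp.

1702, 1181, 976, 445, 402 bp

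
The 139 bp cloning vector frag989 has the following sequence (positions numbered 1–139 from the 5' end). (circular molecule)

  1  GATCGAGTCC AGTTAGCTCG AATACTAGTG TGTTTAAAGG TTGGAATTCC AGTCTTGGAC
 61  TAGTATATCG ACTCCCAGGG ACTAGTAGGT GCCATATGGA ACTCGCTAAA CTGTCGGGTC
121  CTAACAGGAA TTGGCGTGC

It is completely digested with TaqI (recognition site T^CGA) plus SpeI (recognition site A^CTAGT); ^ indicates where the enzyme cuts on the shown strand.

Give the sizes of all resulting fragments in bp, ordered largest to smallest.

TaqI sites (TCGA) start at positions 3, 18, 68.
TaqI cuts after the first base of each site, so after positions 3, 18, 68.
SpeI sites (ACTAGT) start at positions 24, 59, 81.
SpeI cuts after the first base of each site, so after positions 24, 59, 81.
Combined cut positions: 3, 18, 24, 59, 68, 81.
Circular molecule, 6 cuts → 6 fragments:
  4–18 → 15 bp
  19–24 → 6 bp
  25–59 → 35 bp
  60–68 → 9 bp
  69–81 → 13 bp
  82–139 then 1–3 → 58 + 3 = 61 bp
Sorted largest to smallest: 61, 35, 15, 13, 9, 6 bp.

61, 35, 15, 13, 9, 6 bp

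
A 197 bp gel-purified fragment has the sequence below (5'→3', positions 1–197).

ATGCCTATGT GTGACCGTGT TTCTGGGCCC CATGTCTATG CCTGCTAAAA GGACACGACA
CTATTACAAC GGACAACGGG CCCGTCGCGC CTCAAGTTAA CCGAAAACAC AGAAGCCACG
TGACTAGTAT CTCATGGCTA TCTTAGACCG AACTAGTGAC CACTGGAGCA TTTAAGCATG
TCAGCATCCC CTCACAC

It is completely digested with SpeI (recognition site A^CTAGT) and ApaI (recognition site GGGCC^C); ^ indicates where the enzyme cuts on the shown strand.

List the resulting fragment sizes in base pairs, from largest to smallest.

53, 45, 41, 29, 29 bp

SpeI sites (ACTAGT) start at positions 123, 152.
SpeI cuts after the first base of each site, so after positions 123, 152.
ApaI sites (GGGCCC) start at positions 25, 78.
ApaI cuts after base 5 of each site (before the last base), so after positions 29, 82.
Combined cut positions: 29, 82, 123, 152.
Linear molecule, 4 cuts → 5 fragments:
  1–29 → 29 bp
  30–82 → 53 bp
  83–123 → 41 bp
  124–152 → 29 bp
  153–197 → 45 bp
Sorted largest to smallest: 53, 45, 41, 29, 29 bp.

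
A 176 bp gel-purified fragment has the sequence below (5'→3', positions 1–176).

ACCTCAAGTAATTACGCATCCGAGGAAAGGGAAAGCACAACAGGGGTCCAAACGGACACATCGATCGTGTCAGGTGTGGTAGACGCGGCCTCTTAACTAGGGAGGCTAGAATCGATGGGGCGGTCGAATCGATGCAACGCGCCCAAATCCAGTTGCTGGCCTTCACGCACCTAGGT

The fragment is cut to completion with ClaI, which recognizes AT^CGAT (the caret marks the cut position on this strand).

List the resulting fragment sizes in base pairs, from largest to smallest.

61, 51, 47, 17 bp

ClaI sites (ATCGAT) start at positions 60, 111, 128.
ClaI cuts after base 2 of each site, so after positions 61, 112, 129.
Linear molecule, 3 cuts → 4 fragments:
  1–61 → 61 bp
  62–112 → 51 bp
  113–129 → 17 bp
  130–176 → 47 bp
Sorted largest to smallest: 61, 51, 47, 17 bp.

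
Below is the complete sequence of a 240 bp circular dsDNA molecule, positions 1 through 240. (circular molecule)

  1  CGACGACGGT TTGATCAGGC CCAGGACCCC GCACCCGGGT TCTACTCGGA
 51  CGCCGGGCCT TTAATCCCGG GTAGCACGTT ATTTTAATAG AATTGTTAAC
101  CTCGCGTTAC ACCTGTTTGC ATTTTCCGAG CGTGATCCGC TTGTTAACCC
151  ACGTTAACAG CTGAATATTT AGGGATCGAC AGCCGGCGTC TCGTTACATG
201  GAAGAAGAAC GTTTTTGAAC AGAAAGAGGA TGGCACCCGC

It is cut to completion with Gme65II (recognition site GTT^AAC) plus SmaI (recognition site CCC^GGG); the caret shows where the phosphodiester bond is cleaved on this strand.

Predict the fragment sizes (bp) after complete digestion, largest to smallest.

121, 48, 32, 29, 10 bp

Gme65II sites (GTTAAC) start at positions 95, 143, 153.
Gme65II cuts after base 3 of each site, so after positions 97, 145, 155.
SmaI sites (CCCGGG) start at positions 34, 66.
SmaI cuts after base 3 of each site, so after positions 36, 68.
Combined cut positions: 36, 68, 97, 145, 155.
Circular molecule, 5 cuts → 5 fragments:
  37–68 → 32 bp
  69–97 → 29 bp
  98–145 → 48 bp
  146–155 → 10 bp
  156–240 then 1–36 → 85 + 36 = 121 bp
Sorted largest to smallest: 121, 48, 32, 29, 10 bp.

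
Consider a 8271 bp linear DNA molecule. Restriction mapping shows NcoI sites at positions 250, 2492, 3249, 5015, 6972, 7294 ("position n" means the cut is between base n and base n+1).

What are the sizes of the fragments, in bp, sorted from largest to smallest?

Linear molecule, 6 cuts → 7 fragments:
  250 − 0 = 250 bp
  2492 − 250 = 2242 bp
  3249 − 2492 = 757 bp
  5015 − 3249 = 1766 bp
  6972 − 5015 = 1957 bp
  7294 − 6972 = 322 bp
  8271 − 7294 = 977 bp
Sorted largest to smallest: 2242, 1957, 1766, 977, 757, 322, 250 bp.

2242, 1957, 1766, 977, 757, 322, 250 bp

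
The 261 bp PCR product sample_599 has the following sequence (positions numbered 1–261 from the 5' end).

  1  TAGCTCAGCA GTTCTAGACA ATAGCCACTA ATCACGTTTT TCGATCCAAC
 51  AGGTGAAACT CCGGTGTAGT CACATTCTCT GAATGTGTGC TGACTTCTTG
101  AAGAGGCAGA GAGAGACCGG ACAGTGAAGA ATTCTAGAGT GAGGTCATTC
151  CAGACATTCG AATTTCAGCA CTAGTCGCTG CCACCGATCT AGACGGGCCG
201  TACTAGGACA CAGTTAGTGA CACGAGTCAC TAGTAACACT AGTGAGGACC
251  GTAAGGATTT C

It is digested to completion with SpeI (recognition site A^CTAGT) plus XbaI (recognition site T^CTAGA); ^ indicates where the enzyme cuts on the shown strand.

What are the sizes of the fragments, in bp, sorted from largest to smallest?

120, 41, 37, 23, 18, 13, 9 bp

SpeI sites (ACTAGT) start at positions 170, 229, 238.
SpeI cuts after the first base of each site, so after positions 170, 229, 238.
XbaI sites (TCTAGA) start at positions 13, 133, 188.
XbaI cuts after the first base of each site, so after positions 13, 133, 188.
Combined cut positions: 13, 133, 170, 188, 229, 238.
Linear molecule, 6 cuts → 7 fragments:
  1–13 → 13 bp
  14–133 → 120 bp
  134–170 → 37 bp
  171–188 → 18 bp
  189–229 → 41 bp
  230–238 → 9 bp
  239–261 → 23 bp
Sorted largest to smallest: 120, 41, 37, 23, 18, 13, 9 bp.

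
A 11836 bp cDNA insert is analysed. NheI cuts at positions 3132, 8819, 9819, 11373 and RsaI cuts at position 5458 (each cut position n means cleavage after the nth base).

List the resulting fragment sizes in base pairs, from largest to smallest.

Combined cut positions (sorted): 3132, 5458, 8819, 9819, 11373.
Linear molecule, 5 cuts → 6 fragments:
  3132 − 0 = 3132 bp
  5458 − 3132 = 2326 bp
  8819 − 5458 = 3361 bp
  9819 − 8819 = 1000 bp
  11373 − 9819 = 1554 bp
  11836 − 11373 = 463 bp
Sorted largest to smallest: 3361, 3132, 2326, 1554, 1000, 463 bp.

3361, 3132, 2326, 1554, 1000, 463 bp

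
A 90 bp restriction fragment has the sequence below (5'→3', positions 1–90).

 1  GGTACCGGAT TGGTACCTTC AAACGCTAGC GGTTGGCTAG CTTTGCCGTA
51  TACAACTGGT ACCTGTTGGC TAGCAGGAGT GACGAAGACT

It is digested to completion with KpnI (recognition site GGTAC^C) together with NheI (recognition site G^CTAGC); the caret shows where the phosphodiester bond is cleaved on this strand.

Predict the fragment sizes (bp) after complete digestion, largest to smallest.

26, 21, 11, 11, 9, 7, 5 bp

KpnI sites (GGTACC) start at positions 1, 12, 58.
KpnI cuts after base 5 of each site (before the last base), so after positions 5, 16, 62.
NheI sites (GCTAGC) start at positions 25, 36, 69.
NheI cuts after the first base of each site, so after positions 25, 36, 69.
Combined cut positions: 5, 16, 25, 36, 62, 69.
Linear molecule, 6 cuts → 7 fragments:
  1–5 → 5 bp
  6–16 → 11 bp
  17–25 → 9 bp
  26–36 → 11 bp
  37–62 → 26 bp
  63–69 → 7 bp
  70–90 → 21 bp
Sorted largest to smallest: 26, 21, 11, 11, 9, 7, 5 bp.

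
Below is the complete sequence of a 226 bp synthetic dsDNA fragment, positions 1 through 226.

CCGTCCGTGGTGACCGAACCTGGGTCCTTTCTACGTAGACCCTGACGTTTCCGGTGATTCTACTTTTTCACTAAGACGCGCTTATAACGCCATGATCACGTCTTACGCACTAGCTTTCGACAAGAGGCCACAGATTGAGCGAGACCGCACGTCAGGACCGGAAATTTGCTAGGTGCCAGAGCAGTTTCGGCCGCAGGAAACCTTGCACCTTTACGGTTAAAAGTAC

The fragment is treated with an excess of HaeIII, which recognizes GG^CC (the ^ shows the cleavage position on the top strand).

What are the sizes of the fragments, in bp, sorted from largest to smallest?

127, 63, 36 bp

HaeIII sites (GGCC) start at positions 126, 189.
HaeIII cuts after base 2 of each site, so after positions 127, 190.
Linear molecule, 2 cuts → 3 fragments:
  1–127 → 127 bp
  128–190 → 63 bp
  191–226 → 36 bp
Sorted largest to smallest: 127, 63, 36 bp.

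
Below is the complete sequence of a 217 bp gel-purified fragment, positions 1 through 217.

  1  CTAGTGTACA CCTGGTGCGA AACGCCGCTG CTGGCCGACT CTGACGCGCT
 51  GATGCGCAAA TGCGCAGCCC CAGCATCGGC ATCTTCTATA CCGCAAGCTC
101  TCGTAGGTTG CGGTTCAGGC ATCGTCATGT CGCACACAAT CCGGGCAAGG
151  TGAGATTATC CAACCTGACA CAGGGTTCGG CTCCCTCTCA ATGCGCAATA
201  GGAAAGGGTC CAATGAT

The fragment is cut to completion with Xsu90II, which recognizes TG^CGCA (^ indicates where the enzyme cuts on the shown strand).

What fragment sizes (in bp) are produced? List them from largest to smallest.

Xsu90II sites (TGCGCA) start at positions 53, 61, 192.
Xsu90II cuts after base 2 of each site, so after positions 54, 62, 193.
Linear molecule, 3 cuts → 4 fragments:
  1–54 → 54 bp
  55–62 → 8 bp
  63–193 → 131 bp
  194–217 → 24 bp
Sorted largest to smallest: 131, 54, 24, 8 bp.

131, 54, 24, 8 bp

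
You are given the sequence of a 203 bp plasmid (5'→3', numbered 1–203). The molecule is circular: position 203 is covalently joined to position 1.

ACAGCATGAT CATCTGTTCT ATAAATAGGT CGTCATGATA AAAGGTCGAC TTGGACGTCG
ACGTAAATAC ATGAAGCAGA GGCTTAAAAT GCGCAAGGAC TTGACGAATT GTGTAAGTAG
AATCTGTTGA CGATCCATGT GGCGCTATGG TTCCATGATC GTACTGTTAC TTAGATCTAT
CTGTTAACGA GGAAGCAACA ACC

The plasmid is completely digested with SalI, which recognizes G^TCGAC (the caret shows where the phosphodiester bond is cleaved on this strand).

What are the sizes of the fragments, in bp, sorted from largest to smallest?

191, 12 bp

SalI sites (GTCGAC) start at positions 45, 57.
SalI cuts after the first base of each site, so after positions 45, 57.
Circular molecule, 2 cuts → 2 fragments:
  46–57 → 12 bp
  58–203 then 1–45 → 146 + 45 = 191 bp
Sorted largest to smallest: 191, 12 bp.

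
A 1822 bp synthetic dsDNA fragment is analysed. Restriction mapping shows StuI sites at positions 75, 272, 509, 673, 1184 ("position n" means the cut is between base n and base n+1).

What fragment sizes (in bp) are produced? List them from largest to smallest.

Linear molecule, 5 cuts → 6 fragments:
  75 − 0 = 75 bp
  272 − 75 = 197 bp
  509 − 272 = 237 bp
  673 − 509 = 164 bp
  1184 − 673 = 511 bp
  1822 − 1184 = 638 bp
Sorted largest to smallest: 638, 511, 237, 197, 164, 75 bp.

638, 511, 237, 197, 164, 75 bp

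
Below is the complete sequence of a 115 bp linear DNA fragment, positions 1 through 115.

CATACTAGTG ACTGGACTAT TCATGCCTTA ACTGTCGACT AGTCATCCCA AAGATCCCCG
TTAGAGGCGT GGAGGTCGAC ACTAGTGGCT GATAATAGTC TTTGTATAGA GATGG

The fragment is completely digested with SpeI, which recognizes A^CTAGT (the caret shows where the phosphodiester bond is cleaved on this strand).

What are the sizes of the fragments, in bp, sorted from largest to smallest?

SpeI sites (ACTAGT) start at positions 4, 38, 81.
SpeI cuts after the first base of each site, so after positions 4, 38, 81.
Linear molecule, 3 cuts → 4 fragments:
  1–4 → 4 bp
  5–38 → 34 bp
  39–81 → 43 bp
  82–115 → 34 bp
Sorted largest to smallest: 43, 34, 34, 4 bp.

43, 34, 34, 4 bp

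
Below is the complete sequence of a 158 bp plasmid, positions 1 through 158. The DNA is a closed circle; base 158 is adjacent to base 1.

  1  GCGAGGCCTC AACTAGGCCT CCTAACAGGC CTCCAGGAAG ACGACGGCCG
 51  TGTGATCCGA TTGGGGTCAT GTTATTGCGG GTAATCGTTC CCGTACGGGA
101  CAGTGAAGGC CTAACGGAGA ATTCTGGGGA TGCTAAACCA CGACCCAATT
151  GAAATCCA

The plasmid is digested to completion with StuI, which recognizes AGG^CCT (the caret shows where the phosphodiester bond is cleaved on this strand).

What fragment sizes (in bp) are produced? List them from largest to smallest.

StuI sites (AGGCCT) start at positions 4, 15, 27, 107.
StuI cuts after base 3 of each site, so after positions 6, 17, 29, 109.
Circular molecule, 4 cuts → 4 fragments:
  7–17 → 11 bp
  18–29 → 12 bp
  30–109 → 80 bp
  110–158 then 1–6 → 49 + 6 = 55 bp
Sorted largest to smallest: 80, 55, 12, 11 bp.

80, 55, 12, 11 bp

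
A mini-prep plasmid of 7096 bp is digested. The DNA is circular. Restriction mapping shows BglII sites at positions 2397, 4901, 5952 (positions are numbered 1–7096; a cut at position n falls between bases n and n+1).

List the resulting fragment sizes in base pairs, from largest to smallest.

Circular molecule, 3 cuts → 3 fragments:
  4901 − 2397 = 2504 bp
  5952 − 4901 = 1051 bp
  wrap: 7096 − 5952 + 2397 = 3541 bp
Sorted largest to smallest: 3541, 2504, 1051 bp.

3541, 2504, 1051 bp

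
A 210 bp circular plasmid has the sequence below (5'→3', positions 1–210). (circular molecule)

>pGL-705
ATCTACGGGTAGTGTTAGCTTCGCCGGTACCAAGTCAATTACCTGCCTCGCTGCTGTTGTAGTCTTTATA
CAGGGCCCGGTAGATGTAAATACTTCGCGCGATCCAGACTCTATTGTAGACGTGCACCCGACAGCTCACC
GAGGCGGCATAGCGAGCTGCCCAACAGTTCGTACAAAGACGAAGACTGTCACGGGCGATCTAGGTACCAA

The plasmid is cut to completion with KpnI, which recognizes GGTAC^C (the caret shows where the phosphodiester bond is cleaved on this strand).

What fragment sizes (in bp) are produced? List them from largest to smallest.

177, 33 bp

KpnI sites (GGTACC) start at positions 26, 203.
KpnI cuts after base 5 of each site (before the last base), so after positions 30, 207.
Circular molecule, 2 cuts → 2 fragments:
  31–207 → 177 bp
  208–210 then 1–30 → 3 + 30 = 33 bp
Sorted largest to smallest: 177, 33 bp.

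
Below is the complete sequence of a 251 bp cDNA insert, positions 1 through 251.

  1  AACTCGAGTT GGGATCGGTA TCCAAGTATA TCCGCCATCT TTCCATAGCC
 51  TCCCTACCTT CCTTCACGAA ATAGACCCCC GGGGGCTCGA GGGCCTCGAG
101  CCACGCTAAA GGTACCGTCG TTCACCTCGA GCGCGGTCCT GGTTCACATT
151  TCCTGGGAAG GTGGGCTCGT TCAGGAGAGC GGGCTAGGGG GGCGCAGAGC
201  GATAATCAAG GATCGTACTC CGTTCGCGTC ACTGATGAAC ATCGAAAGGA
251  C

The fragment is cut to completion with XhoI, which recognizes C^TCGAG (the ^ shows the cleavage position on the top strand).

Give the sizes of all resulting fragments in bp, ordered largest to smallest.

XhoI sites (CTCGAG) start at positions 3, 86, 95, 126.
XhoI cuts after the first base of each site, so after positions 3, 86, 95, 126.
Linear molecule, 4 cuts → 5 fragments:
  1–3 → 3 bp
  4–86 → 83 bp
  87–95 → 9 bp
  96–126 → 31 bp
  127–251 → 125 bp
Sorted largest to smallest: 125, 83, 31, 9, 3 bp.

125, 83, 31, 9, 3 bp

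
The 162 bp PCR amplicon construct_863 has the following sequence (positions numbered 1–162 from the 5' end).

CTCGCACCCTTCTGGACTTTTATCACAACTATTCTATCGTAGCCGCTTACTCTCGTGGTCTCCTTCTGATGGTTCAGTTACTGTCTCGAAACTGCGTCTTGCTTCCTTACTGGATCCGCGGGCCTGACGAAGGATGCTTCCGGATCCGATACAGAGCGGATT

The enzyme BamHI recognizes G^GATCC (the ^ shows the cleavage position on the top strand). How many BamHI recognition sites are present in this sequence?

GGATCC occurs starting at positions 112, 142.
BamHI cuts at 2 sites.

2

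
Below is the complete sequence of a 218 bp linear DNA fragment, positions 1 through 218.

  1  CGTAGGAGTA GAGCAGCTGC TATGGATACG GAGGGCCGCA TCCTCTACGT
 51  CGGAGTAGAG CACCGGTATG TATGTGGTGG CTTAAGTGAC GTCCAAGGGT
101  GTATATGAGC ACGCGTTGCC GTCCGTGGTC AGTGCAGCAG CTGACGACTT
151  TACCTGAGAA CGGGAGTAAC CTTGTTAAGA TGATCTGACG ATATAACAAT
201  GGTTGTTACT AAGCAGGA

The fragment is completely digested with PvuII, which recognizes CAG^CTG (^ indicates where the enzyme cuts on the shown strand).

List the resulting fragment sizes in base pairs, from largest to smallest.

124, 78, 16 bp

PvuII sites (CAGCTG) start at positions 14, 138.
PvuII cuts after base 3 of each site, so after positions 16, 140.
Linear molecule, 2 cuts → 3 fragments:
  1–16 → 16 bp
  17–140 → 124 bp
  141–218 → 78 bp
Sorted largest to smallest: 124, 78, 16 bp.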